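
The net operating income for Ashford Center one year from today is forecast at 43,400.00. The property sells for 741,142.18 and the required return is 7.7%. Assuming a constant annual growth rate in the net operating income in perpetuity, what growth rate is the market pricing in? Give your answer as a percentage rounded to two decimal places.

1.84%

P = D₁/(r−g) ⇒ g = r − D₁/P = 0.077 − 43,400.00/741,142.18 = 0.018442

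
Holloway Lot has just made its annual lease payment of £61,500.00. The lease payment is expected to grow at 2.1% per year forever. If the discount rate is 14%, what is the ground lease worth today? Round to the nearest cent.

D₁ = D₀ × (1 + g) = £61,500.00 × 1.021 = £62,791.5000
Growing perpetuity: P = D₁ / (r − g) = £62,791.5000 / (0.14 − 0.021) = £527,659.66

£527659.66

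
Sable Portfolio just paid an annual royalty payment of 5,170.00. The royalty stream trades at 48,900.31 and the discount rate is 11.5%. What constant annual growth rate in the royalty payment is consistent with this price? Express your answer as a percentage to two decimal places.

P = D₀(1+g)/(r−g) ⇒ P(r−g) = D₀(1+g) ⇒ g(P+D₀) = P·r − D₀
g = (P·r − D₀)/(P + D₀) = (48,900.31×0.115 − 5,170.00) / (48,900.31 + 5,170.00) = 0.008388

0.84%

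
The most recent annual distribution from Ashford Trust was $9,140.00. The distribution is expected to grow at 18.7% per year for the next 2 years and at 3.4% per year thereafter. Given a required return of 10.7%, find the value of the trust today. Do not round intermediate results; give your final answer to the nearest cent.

D_1 = 10849.18000
D_2 = 12877.97666
Terminal value at year 2: TV = D_2×(1+g_2)/(r−g_2) = 13315.82787/0.073 = 182408.60091
P_0 = D_1/(1+r)^1 + D_2/(1+r)^2 + TV/(1+r)^2
    = 9800.52394 + 10508.78222 + 148850.42210 = 169159.72825

$169159.73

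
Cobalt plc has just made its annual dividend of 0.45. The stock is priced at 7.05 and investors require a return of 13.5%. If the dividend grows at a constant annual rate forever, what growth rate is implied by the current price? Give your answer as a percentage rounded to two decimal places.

6.69%

P = D₀(1+g)/(r−g) ⇒ P(r−g) = D₀(1+g) ⇒ g(P+D₀) = P·r − D₀
g = (P·r − D₀)/(P + D₀) = (7.05×0.135 − 0.45) / (7.05 + 0.45) = 0.066900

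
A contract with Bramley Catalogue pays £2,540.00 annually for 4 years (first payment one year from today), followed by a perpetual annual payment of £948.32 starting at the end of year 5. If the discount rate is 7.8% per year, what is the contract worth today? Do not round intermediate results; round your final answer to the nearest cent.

PV of 4-year annuity: £2,540.00 × [1 − (1+0.078)^−4] / 0.078 = 8450.39052
Perpetuity value at year 4: £948.32 / 0.078 = 12157.94872
PV of perpetuity: 12157.94872 / (1+0.078)^4 = 9002.95882
Total PV = 8450.39052 + 9002.95882 = 17453.34934

£17453.35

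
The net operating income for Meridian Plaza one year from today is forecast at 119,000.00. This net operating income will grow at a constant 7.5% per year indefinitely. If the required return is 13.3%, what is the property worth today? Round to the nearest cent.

2051724.14

Growing perpetuity: P = D₁ / (r − g) = 119,000.0000 / (0.133 − 0.075) = 2,051,724.14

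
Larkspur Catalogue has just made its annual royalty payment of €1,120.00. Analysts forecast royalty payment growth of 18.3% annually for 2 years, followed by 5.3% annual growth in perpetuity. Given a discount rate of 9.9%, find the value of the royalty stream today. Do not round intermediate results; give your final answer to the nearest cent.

€32210.62

D_1 = 1324.96000
D_2 = 1567.42768
Terminal value at year 2: TV = D_2×(1+g_2)/(r−g_2) = 1650.50135/0.046 = 35880.46407
P_0 = D_1/(1+r)^1 + D_2/(1+r)^2 + TV/(1+r)^2
    = 1205.60510 + 1297.75326 + 29707.26474 = 32210.62310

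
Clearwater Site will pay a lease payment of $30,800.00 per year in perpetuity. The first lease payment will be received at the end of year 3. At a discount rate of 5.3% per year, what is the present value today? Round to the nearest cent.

$524104.76

Value at end of year 2: C / r = $30,800.00 / 0.053 = $581,132.0755
Discount to today: PV = $581,132.0755 / (1 + 0.053)^2 = $581,132.0755 / 1.108809 = $524,104.76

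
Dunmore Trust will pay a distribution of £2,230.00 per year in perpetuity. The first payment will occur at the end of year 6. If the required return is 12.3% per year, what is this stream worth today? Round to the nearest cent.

£10150.82

Value at end of year 5: C / r = £2,230.00 / 0.123 = £18,130.0813
Discount to today: PV = £18,130.0813 / (1 + 0.123)^5 = £18,130.0813 / 1.786071 = £10,150.82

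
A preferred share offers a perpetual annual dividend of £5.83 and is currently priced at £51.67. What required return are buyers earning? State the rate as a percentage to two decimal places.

11.28%

P = C/r ⇒ r = C/P = £5.83/£51.67 = 0.112831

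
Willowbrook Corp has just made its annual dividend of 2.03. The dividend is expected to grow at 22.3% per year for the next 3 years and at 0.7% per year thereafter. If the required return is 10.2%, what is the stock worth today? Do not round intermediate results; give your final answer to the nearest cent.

D_1 = 2.48269
D_2 = 3.03633
D_3 = 3.71343
Terminal value at year 3: TV = D_3×(1+g_2)/(r−g_2) = 3.73943/0.095 = 39.36237
P_0 = D_1/(1+r)^1 + D_2/(1+r)^2 + D_3/(1+r)^3 + TV/(1+r)^3
    = 2.25289 + 2.50026 + 2.77479 + 29.41281 = 36.94076

36.94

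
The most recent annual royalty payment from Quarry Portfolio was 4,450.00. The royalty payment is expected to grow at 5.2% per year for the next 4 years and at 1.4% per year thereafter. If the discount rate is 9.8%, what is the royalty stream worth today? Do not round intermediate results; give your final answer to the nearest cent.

61278.20

D_1 = 4681.40000
D_2 = 4924.83280
D_3 = 5180.92411
D_4 = 5450.33216
Terminal value at year 4: TV = D_4×(1+g_2)/(r−g_2) = 5526.63681/0.084 = 65793.29535
P_0 = D_1/(1+r)^1 + D_2/(1+r)^2 + D_3/(1+r)^3 + D_4/(1+r)^4 + TV/(1+r)^4
    = 4263.57013 + 4084.95061 + 3913.81425 + 3749.84753 + 45266.01664 = 61278.19916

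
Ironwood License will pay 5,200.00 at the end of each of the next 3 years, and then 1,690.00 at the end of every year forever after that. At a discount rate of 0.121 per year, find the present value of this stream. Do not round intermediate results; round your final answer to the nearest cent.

22382.90

PV of 3-year annuity: 5,200.00 × [1 − (1+0.121)^−3] / 0.121 = 12468.09187
Perpetuity value at year 3: 1,690.00 / 0.121 = 13966.94215
PV of perpetuity: 13966.94215 / (1+0.121)^3 = 9914.81229
Total PV = 12468.09187 + 9914.81229 = 22382.90416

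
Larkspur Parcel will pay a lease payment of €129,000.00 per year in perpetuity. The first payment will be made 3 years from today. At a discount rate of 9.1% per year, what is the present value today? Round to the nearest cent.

€1190964.50

Value at end of year 2: C / r = €129,000.00 / 0.091 = €1,417,582.4176
Discount to today: PV = €1,417,582.4176 / (1 + 0.091)^2 = €1,417,582.4176 / 1.190281 = €1,190,964.50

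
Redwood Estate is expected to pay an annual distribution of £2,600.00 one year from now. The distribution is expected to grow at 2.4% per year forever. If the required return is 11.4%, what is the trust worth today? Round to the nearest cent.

£28888.89

Growing perpetuity: P = D₁ / (r − g) = £2,600.0000 / (0.114 − 0.024) = £28,888.89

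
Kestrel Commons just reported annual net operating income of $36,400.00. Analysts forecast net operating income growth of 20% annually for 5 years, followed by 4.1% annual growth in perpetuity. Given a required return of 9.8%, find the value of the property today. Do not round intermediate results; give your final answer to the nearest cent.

D_1 = 43680.00000
D_2 = 52416.00000
D_3 = 62899.20000
D_4 = 75479.04000
D_5 = 90574.84800
Terminal value at year 5: TV = D_5×(1+g_2)/(r−g_2) = 94288.41677/0.057 = 1654182.75032
P_0 = D_1/(1+r)^1 + D_2/(1+r)^2 + D_3/(1+r)^3 + D_4/(1+r)^4 + D_5/(1+r)^5 + TV/(1+r)^5
    = 39781.42077 + 43476.96258 + 47515.80610 + 51929.84274 + 56753.92649 + 1036505.92059 = 1275963.87927

$1275963.88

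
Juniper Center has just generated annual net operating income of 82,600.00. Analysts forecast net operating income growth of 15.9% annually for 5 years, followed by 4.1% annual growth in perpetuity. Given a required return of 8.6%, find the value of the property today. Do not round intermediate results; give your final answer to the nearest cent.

D_1 = 95733.40000
D_2 = 110955.01060
D_3 = 128596.85729
D_4 = 149043.75759
D_5 = 172741.71505
Terminal value at year 5: TV = D_5×(1+g_2)/(r−g_2) = 179824.12537/0.045 = 3996091.67485
P_0 = D_1/(1+r)^1 + D_2/(1+r)^2 + D_3/(1+r)^3 + D_4/(1+r)^4 + D_5/(1+r)^5 + TV/(1+r)^5
    = 88152.30203 + 94077.82509 + 100401.65680 + 107150.57111 + 114353.14173 + 2645369.34531 = 3149504.84206

3149504.84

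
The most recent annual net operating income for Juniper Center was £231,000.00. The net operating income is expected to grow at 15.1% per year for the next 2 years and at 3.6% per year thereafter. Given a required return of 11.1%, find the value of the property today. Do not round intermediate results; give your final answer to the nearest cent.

D_1 = 265881.00000
D_2 = 306029.03100
Terminal value at year 2: TV = D_2×(1+g_2)/(r−g_2) = 317046.07612/0.075 = 4227281.01488
P_0 = D_1/(1+r)^1 + D_2/(1+r)^2 + TV/(1+r)^2
    = 239316.83168 + 247933.09925 + 3424782.54431 = 3912032.47525

£3912032.48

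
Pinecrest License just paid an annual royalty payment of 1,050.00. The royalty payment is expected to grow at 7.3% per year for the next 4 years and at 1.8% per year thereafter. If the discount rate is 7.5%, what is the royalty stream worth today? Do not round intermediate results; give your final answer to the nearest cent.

D_1 = 1126.65000
D_2 = 1208.89545
D_3 = 1297.14482
D_4 = 1391.83639
Terminal value at year 4: TV = D_4×(1+g_2)/(r−g_2) = 1416.88944/0.057 = 24857.70955
P_0 = D_1/(1+r)^1 + D_2/(1+r)^2 + D_3/(1+r)^3 + D_4/(1+r)^4 + TV/(1+r)^4
    = 1048.04651 + 1046.09666 + 1044.15043 + 1042.20783 + 18613.46608 = 22793.96751

22793.97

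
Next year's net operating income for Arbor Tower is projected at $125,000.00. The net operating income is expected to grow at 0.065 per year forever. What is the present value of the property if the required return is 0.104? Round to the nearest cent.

$3205128.21

Growing perpetuity: P = D₁ / (r − g) = $125,000.0000 / (0.104 − 0.065) = $3,205,128.21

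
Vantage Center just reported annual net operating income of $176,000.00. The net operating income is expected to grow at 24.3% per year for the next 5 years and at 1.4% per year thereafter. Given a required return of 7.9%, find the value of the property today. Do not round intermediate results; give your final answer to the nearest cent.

$6942817.31

D_1 = 218768.00000
D_2 = 271928.62400
D_3 = 338007.27963
D_4 = 420143.04858
D_5 = 522237.80939
Terminal value at year 5: TV = D_5×(1+g_2)/(r−g_2) = 529549.13872/0.065 = 8146909.82646
P_0 = D_1/(1+r)^1 + D_2/(1+r)^2 + D_3/(1+r)^3 + D_4/(1+r)^4 + D_5/(1+r)^5 + TV/(1+r)^5
    = 202750.69509 + 233567.29749 + 269067.79498 + 309964.10487 + 357076.35066 + 5570391.07026 = 6942817.31335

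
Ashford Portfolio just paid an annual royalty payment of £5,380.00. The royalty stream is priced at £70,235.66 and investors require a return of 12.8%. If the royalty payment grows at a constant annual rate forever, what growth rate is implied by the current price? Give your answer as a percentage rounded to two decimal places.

4.77%

P = D₀(1+g)/(r−g) ⇒ P(r−g) = D₀(1+g) ⇒ g(P+D₀) = P·r − D₀
g = (P·r − D₀)/(P + D₀) = (£70,235.66×0.128 − £5,380.00) / (£70,235.66 + £5,380.00) = 0.047744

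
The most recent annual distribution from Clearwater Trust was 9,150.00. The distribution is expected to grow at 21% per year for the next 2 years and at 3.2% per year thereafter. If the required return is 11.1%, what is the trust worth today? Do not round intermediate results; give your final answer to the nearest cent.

D_1 = 11071.50000
D_2 = 13396.51500
Terminal value at year 2: TV = D_2×(1+g_2)/(r−g_2) = 13825.20348/0.079 = 175002.57570
P_0 = D_1/(1+r)^1 + D_2/(1+r)^2 + TV/(1+r)^2
    = 9965.34653 + 10853.34771 + 141780.44098 = 162599.13523

162599.14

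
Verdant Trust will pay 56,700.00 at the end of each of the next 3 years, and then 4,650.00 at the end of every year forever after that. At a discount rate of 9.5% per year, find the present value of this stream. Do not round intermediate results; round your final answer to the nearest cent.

179535.97

PV of 3-year annuity: 56,700.00 × [1 − (1+0.095)^−3] / 0.095 = 142255.01713
Perpetuity value at year 3: 4,650.00 / 0.095 = 48947.36842
PV of perpetuity: 48947.36842 / (1+0.095)^3 = 37280.95167
Total PV = 142255.01713 + 37280.95167 = 179535.96880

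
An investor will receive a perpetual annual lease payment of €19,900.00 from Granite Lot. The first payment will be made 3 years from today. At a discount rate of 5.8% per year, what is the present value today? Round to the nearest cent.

€306516.42

Value at end of year 2: C / r = €19,900.00 / 0.058 = €343,103.4483
Discount to today: PV = €343,103.4483 / (1 + 0.058)^2 = €343,103.4483 / 1.119364 = €306,516.42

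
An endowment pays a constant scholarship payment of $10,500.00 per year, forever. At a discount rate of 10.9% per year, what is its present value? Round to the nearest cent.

$96330.28

Level perpetuity: PV = C / r = $10,500.00 / 0.109 = $96,330.28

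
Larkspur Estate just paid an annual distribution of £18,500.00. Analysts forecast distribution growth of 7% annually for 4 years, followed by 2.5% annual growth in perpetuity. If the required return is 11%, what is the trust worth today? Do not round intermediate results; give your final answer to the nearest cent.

£260197.47

D_1 = 19795.00000
D_2 = 21180.65000
D_3 = 22663.29550
D_4 = 24249.72618
Terminal value at year 4: TV = D_4×(1+g_2)/(r−g_2) = 24855.96934/0.085 = 292423.16870
P_0 = D_1/(1+r)^1 + D_2/(1+r)^2 + D_3/(1+r)^3 + D_4/(1+r)^4 + TV/(1+r)^4
    = 17833.33333 + 17190.69069 + 16571.20634 + 15974.04575 + 192628.19878 = 260197.47490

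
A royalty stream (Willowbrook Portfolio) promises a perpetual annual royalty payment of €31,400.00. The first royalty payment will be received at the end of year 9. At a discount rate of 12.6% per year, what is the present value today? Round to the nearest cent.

€96438.84

Value at end of year 8: C / r = €31,400.00 / 0.126 = €249,206.3492
Discount to today: PV = €249,206.3492 / (1 + 0.126)^8 = €249,206.3492 / 2.584087 = €96,438.84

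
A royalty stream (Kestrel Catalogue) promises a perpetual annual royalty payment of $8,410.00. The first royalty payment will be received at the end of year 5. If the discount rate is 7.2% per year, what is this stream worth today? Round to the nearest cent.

$88447.25

Value at end of year 4: C / r = $8,410.00 / 0.072 = $116,805.5556
Discount to today: PV = $116,805.5556 / (1 + 0.072)^4 = $116,805.5556 / 1.320624 = $88,447.25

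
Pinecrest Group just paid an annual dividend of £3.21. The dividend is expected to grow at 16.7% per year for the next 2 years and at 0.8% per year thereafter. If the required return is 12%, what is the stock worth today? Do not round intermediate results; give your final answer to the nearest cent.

D_1 = 3.74607
D_2 = 4.37166
Terminal value at year 2: TV = D_2×(1+g_2)/(r−g_2) = 4.40664/0.112 = 39.34497
P_0 = D_1/(1+r)^1 + D_2/(1+r)^2 + TV/(1+r)^2
    = 3.34471 + 3.48506 + 31.36557 = 38.19534

£38.20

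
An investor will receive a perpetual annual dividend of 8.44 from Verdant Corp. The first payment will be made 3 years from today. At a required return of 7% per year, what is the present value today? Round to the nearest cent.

105.31

Value at end of year 2: C / r = 8.44 / 0.07 = 120.5714
Discount to today: PV = 120.5714 / (1 + 0.07)^2 = 120.5714 / 1.144900 = 105.31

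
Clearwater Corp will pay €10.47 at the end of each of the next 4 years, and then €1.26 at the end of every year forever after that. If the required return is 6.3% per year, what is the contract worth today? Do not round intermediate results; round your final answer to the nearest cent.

€51.70

PV of 4-year annuity: €10.47 × [1 − (1+0.063)^−4] / 0.063 = 36.03181
Perpetuity value at year 4: €1.26 / 0.063 = 20.00000
PV of perpetuity: 20.00000 / (1+0.063)^4 = 15.66379
Total PV = 36.03181 + 15.66379 = 51.69561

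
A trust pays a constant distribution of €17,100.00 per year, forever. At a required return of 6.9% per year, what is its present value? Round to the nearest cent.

Level perpetuity: PV = C / r = €17,100.00 / 0.069 = €247,826.09

€247826.09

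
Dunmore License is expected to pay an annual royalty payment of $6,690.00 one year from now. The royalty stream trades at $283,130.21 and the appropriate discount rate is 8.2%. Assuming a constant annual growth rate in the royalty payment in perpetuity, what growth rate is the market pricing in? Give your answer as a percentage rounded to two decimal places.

P = D₁/(r−g) ⇒ g = r − D₁/P = 0.082 − $6,690.00/$283,130.21 = 0.058371

5.84%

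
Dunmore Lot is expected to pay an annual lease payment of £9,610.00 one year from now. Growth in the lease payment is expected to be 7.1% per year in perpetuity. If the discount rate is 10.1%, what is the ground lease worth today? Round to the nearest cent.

Growing perpetuity: P = D₁ / (r − g) = £9,610.0000 / (0.101 − 0.071) = £320,333.33

£320333.33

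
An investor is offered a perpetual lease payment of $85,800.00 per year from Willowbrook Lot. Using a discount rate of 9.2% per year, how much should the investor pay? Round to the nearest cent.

Level perpetuity: PV = C / r = $85,800.00 / 0.092 = $932,608.70

$932608.70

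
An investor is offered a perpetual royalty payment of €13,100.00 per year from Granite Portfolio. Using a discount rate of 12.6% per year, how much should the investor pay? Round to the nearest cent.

Level perpetuity: PV = C / r = €13,100.00 / 0.126 = €103,968.25

€103968.25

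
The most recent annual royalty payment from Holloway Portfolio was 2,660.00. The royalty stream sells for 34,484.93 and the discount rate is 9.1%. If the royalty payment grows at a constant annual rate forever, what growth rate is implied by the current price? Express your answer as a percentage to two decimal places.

1.29%

P = D₀(1+g)/(r−g) ⇒ P(r−g) = D₀(1+g) ⇒ g(P+D₀) = P·r − D₀
g = (P·r − D₀)/(P + D₀) = (34,484.93×0.091 − 2,660.00) / (34,484.93 + 2,660.00) = 0.012872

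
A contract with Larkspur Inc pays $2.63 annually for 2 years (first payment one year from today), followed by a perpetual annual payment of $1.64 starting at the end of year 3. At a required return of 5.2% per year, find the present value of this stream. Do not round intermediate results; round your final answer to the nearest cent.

$33.37

PV of 2-year annuity: $2.63 × [1 − (1+0.052)^−2] / 0.052 = 4.87643
Perpetuity value at year 2: $1.64 / 0.052 = 31.53846
PV of perpetuity: 31.53846 / (1+0.052)^2 = 28.49765
Total PV = 4.87643 + 28.49765 = 33.37407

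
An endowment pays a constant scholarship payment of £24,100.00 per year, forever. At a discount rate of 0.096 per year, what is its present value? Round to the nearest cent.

£251041.67

Level perpetuity: PV = C / r = £24,100.00 / 0.096 = £251,041.67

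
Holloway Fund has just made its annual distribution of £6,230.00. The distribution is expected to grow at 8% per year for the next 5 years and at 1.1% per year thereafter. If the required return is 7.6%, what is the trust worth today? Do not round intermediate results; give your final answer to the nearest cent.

£130214.15

D_1 = 6728.40000
D_2 = 7266.67200
D_3 = 7848.00576
D_4 = 8475.84622
D_5 = 9153.91392
Terminal value at year 5: TV = D_5×(1+g_2)/(r−g_2) = 9254.60697/0.065 = 142378.56879
P_0 = D_1/(1+r)^1 + D_2/(1+r)^2 + D_3/(1+r)^3 + D_4/(1+r)^4 + D_5/(1+r)^5 + TV/(1+r)^5
    = 6253.15985 + 6276.40580 + 6299.73816 + 6323.15726 + 6346.66342 + 98715.02649 = 130214.15099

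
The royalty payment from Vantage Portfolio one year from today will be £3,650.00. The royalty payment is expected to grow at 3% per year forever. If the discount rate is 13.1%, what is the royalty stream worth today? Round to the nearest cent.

Growing perpetuity: P = D₁ / (r − g) = £3,650.0000 / (0.131 − 0.03) = £36,138.61

£36138.61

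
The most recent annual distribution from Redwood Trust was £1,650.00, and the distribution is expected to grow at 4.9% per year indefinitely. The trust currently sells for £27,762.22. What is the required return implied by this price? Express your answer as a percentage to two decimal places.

11.13%

D₁ = £1,650.00 × 1.049 = £1,730.8500
P = D₁/(r − g) ⇒ r = D₁/P + g = £1,730.8500/£27,762.22 + 0.049 = 0.062346 + 0.049 = 0.111346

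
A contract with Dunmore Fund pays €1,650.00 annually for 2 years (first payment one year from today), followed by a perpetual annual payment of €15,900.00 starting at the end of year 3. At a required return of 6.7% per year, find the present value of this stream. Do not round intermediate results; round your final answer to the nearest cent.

PV of 2-year annuity: €1,650.00 × [1 − (1+0.067)^−2] / 0.067 = 2995.68112
Perpetuity value at year 2: €15,900.00 / 0.067 = 237313.43284
PV of perpetuity: 237313.43284 / (1+0.067)^2 = 208445.96025
Total PV = 2995.68112 + 208445.96025 = 211441.64136

€211441.64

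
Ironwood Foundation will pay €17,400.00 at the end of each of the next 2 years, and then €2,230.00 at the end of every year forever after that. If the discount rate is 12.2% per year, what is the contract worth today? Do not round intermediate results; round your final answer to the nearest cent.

€43849.54

PV of 2-year annuity: €17,400.00 × [1 − (1+0.122)^−2] / 0.122 = 29329.78734
Perpetuity value at year 2: €2,230.00 / 0.122 = 18278.68852
PV of perpetuity: 18278.68852 / (1+0.122)^2 = 14519.75601
Total PV = 29329.78734 + 14519.75601 = 43849.54335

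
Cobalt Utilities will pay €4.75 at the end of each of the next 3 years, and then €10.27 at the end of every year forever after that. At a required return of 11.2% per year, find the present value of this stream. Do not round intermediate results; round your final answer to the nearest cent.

€78.25

PV of 3-year annuity: €4.75 × [1 − (1+0.112)^−3] / 0.112 = 11.56739
Perpetuity value at year 3: €10.27 / 0.112 = 91.69643
PV of perpetuity: 91.69643 / (1+0.112)^3 = 66.68652
Total PV = 11.56739 + 66.68652 = 78.25391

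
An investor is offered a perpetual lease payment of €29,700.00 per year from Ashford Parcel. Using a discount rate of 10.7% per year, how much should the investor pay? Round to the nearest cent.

€277570.09

Level perpetuity: PV = C / r = €29,700.00 / 0.107 = €277,570.09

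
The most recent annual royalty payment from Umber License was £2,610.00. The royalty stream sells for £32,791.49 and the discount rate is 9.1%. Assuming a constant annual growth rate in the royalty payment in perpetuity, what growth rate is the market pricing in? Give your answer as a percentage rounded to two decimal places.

1.06%

P = D₀(1+g)/(r−g) ⇒ P(r−g) = D₀(1+g) ⇒ g(P+D₀) = P·r − D₀
g = (P·r − D₀)/(P + D₀) = (£32,791.49×0.091 − £2,610.00) / (£32,791.49 + £2,610.00) = 0.010565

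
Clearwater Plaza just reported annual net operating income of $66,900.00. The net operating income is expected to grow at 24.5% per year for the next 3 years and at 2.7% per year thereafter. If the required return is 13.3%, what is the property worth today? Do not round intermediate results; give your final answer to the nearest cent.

D_1 = 83290.50000
D_2 = 103696.67250
D_3 = 129102.35726
Terminal value at year 3: TV = D_3×(1+g_2)/(r−g_2) = 132588.12091/0.106 = 1250831.32933
P_0 = D_1/(1+r)^1 + D_2/(1+r)^2 + D_3/(1+r)^3 + TV/(1+r)^3
    = 73513.23919 + 80780.21429 + 88765.54880 + 860020.93035 = 1103079.93262

$1103079.93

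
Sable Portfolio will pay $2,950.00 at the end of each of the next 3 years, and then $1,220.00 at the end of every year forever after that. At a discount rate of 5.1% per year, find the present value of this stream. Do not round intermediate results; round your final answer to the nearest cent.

$28623.97

PV of 3-year annuity: $2,950.00 × [1 − (1+0.051)^−3] / 0.051 = 8018.55205
Perpetuity value at year 3: $1,220.00 / 0.051 = 23921.56863
PV of perpetuity: 23921.56863 / (1+0.051)^3 = 20605.42168
Total PV = 8018.55205 + 20605.42168 = 28623.97373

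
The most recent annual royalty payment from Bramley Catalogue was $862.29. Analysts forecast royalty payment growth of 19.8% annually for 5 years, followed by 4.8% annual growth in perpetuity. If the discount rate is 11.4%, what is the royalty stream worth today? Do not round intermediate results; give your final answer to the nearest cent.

$25084.29

D_1 = 1033.02342
D_2 = 1237.56206
D_3 = 1482.59934
D_4 = 1776.15401
D_5 = 2127.83251
Terminal value at year 5: TV = D_5×(1+g_2)/(r−g_2) = 2229.96847/0.066 = 33787.40106
P_0 = D_1/(1+r)^1 + D_2/(1+r)^2 + D_3/(1+r)^3 + D_4/(1+r)^4 + D_5/(1+r)^5 + TV/(1+r)^5
    = 927.31007 + 997.23291 + 1072.42821 + 1153.29354 + 1240.25643 + 19693.76870 = 25084.28986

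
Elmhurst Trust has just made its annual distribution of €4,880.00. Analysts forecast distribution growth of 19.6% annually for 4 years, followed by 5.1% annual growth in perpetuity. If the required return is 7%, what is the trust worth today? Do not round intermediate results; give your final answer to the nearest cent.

€447349.10

D_1 = 5836.48000
D_2 = 6980.43008
D_3 = 8348.59438
D_4 = 9984.91887
Terminal value at year 4: TV = D_4×(1+g_2)/(r−g_2) = 10494.14974/0.019 = 552323.67031
P_0 = D_1/(1+r)^1 + D_2/(1+r)^2 + D_3/(1+r)^3 + D_4/(1+r)^4 + TV/(1+r)^4
    = 5454.65421 + 6096.97797 + 6814.93986 + 7617.44680 + 421365.08358 = 447349.10242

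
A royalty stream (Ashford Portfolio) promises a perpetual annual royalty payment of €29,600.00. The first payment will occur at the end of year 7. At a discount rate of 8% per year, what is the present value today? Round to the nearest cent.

€233162.76

Value at end of year 6: C / r = €29,600.00 / 0.08 = €370,000.0000
Discount to today: PV = €370,000.0000 / (1 + 0.08)^6 = €370,000.0000 / 1.586874 = €233,162.76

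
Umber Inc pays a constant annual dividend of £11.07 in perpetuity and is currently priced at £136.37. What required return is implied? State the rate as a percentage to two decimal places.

8.12%

P = C/r ⇒ r = C/P = £11.07/£136.37 = 0.081176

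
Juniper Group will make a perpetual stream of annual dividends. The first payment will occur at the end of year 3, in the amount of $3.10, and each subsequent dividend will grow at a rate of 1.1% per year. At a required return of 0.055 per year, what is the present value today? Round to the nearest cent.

$63.30

Value at end of year 2: C₁ / (r − g) = $3.10 / (0.055 − 0.011) = $70.4545
Discount to today: PV = $70.4545 / (1 + 0.055)^2 = $70.4545 / 1.113025 = $63.30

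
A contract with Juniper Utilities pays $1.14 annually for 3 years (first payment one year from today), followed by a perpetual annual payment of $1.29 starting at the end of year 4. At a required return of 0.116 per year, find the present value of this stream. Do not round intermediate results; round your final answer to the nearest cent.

PV of 3-year annuity: $1.14 × [1 − (1+0.116)^−3] / 0.116 = 2.75702
Perpetuity value at year 3: $1.29 / 0.116 = 11.12069
PV of perpetuity: 11.12069 / (1+0.116)^3 = 8.00091
Total PV = 2.75702 + 8.00091 = 10.75792

$10.76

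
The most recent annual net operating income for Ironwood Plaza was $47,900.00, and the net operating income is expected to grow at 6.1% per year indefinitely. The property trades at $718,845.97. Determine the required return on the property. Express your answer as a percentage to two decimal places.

D₁ = $47,900.00 × 1.061 = $50,821.9000
P = D₁/(r − g) ⇒ r = D₁/P + g = $50,821.9000/$718,845.97 + 0.061 = 0.070699 + 0.061 = 0.131699

13.17%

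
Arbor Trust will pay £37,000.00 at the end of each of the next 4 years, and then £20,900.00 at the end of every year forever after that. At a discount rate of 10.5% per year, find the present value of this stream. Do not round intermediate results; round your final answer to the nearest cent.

PV of 4-year annuity: £37,000.00 × [1 − (1+0.105)^−4] / 0.105 = 116026.75847
Perpetuity value at year 4: £20,900.00 / 0.105 = 199047.61905
PV of perpetuity: 199047.61905 / (1+0.105)^4 = 133508.17981
Total PV = 116026.75847 + 133508.17981 = 249534.93827

£249534.94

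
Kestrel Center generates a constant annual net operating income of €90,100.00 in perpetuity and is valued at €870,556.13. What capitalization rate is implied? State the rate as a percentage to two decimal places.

P = C/r ⇒ r = C/P = €90,100.00/€870,556.13 = 0.103497

10.35%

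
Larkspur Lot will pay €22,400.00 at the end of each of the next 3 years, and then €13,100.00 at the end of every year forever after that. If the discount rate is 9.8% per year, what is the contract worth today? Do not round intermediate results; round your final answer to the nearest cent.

€156882.87

PV of 3-year annuity: €22,400.00 × [1 − (1+0.098)^−3] / 0.098 = 55902.21051
Perpetuity value at year 3: €13,100.00 / 0.098 = 133673.46939
PV of perpetuity: 133673.46939 / (1+0.098)^3 = 100980.65878
Total PV = 55902.21051 + 100980.65878 = 156882.86929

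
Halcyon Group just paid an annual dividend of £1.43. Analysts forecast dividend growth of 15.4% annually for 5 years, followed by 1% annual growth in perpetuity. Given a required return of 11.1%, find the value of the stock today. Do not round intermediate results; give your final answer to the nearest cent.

£25.31

D_1 = 1.65022
D_2 = 1.90435
D_3 = 2.19762
D_4 = 2.53606
D_5 = 2.92661
Terminal value at year 5: TV = D_5×(1+g_2)/(r−g_2) = 2.95588/0.101 = 29.26612
P_0 = D_1/(1+r)^1 + D_2/(1+r)^2 + D_3/(1+r)^3 + D_4/(1+r)^4 + D_5/(1+r)^5 + TV/(1+r)^5
    = 1.48535 + 1.54284 + 1.60255 + 1.66457 + 1.72900 + 17.28999 = 25.31430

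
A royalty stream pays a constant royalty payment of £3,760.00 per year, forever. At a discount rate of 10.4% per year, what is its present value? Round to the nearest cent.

Level perpetuity: PV = C / r = £3,760.00 / 0.104 = £36,153.85

£36153.85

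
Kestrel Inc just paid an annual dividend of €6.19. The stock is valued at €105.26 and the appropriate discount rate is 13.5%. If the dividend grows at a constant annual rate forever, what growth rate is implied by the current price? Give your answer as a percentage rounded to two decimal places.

P = D₀(1+g)/(r−g) ⇒ P(r−g) = D₀(1+g) ⇒ g(P+D₀) = P·r − D₀
g = (P·r − D₀)/(P + D₀) = (€105.26×0.135 − €6.19) / (€105.26 + €6.19) = 0.071961

7.20%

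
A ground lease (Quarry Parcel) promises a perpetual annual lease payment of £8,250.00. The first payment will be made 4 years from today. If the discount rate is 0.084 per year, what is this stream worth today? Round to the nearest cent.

Value at end of year 3: C / r = £8,250.00 / 0.084 = £98,214.2857
Discount to today: PV = £98,214.2857 / (1 + 0.084)^3 = £98,214.2857 / 1.273761 = £77,105.76

£77105.76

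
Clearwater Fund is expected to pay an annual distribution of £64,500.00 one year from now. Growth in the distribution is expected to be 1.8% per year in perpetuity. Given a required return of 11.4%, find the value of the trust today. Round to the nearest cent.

£671875.00

Growing perpetuity: P = D₁ / (r − g) = £64,500.0000 / (0.114 − 0.018) = £671,875.00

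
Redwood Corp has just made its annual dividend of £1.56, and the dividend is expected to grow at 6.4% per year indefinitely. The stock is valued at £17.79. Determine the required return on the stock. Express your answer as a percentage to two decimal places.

D₁ = £1.56 × 1.064 = £1.6598
P = D₁/(r − g) ⇒ r = D₁/P + g = £1.6598/£17.79 + 0.064 = 0.093302 + 0.064 = 0.157302

15.73%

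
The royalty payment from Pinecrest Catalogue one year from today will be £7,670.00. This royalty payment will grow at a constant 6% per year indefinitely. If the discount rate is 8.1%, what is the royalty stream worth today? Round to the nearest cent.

£365238.10

Growing perpetuity: P = D₁ / (r − g) = £7,670.0000 / (0.081 − 0.06) = £365,238.10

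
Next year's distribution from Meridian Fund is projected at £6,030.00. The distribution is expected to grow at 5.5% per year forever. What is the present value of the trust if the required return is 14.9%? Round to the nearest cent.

£64148.94

Growing perpetuity: P = D₁ / (r − g) = £6,030.0000 / (0.149 − 0.055) = £64,148.94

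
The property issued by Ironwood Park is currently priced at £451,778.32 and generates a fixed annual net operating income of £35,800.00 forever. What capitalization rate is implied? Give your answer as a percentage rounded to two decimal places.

P = C/r ⇒ r = C/P = £35,800.00/£451,778.32 = 0.079242

7.92%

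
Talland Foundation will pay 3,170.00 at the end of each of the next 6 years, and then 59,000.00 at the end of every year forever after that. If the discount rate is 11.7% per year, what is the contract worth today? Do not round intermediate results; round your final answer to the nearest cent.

272770.01

PV of 6-year annuity: 3,170.00 × [1 − (1+0.117)^−6] / 0.117 = 13144.65455
Perpetuity value at year 6: 59,000.00 / 0.117 = 504273.50427
PV of perpetuity: 504273.50427 / (1+0.117)^6 = 259625.35968
Total PV = 13144.65455 + 259625.35968 = 272770.01423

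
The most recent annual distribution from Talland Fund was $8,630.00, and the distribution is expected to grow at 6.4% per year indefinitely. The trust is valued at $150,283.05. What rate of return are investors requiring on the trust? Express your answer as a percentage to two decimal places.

D₁ = $8,630.00 × 1.064 = $9,182.3200
P = D₁/(r − g) ⇒ r = D₁/P + g = $9,182.3200/$150,283.05 + 0.064 = 0.061100 + 0.064 = 0.125100

12.51%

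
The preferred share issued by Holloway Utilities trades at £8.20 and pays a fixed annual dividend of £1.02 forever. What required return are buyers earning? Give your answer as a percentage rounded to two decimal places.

P = C/r ⇒ r = C/P = £1.02/£8.20 = 0.124390

12.44%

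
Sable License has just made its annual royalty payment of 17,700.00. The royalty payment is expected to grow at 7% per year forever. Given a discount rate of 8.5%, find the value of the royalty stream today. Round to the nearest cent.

D₁ = D₀ × (1 + g) = 17,700.00 × 1.07 = 18,939.0000
Growing perpetuity: P = D₁ / (r − g) = 18,939.0000 / (0.085 − 0.07) = 1,262,600.00

1262600.00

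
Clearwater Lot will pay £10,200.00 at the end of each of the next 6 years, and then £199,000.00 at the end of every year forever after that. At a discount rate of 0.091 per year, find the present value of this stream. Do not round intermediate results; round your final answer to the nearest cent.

£1342390.94

PV of 6-year annuity: £10,200.00 × [1 − (1+0.091)^−6] / 0.091 = 45620.26950
Perpetuity value at year 6: £199,000.00 / 0.091 = 2186813.18681
PV of perpetuity: 2186813.18681 / (1+0.091)^6 = 1296770.67406
Total PV = 45620.26950 + 1296770.67406 = 1342390.94356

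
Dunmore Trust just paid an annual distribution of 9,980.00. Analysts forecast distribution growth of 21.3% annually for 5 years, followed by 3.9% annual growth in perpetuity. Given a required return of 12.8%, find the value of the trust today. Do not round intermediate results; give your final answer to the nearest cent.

229918.47

D_1 = 12105.74000
D_2 = 14684.26262
D_3 = 17812.01056
D_4 = 21605.96881
D_5 = 26208.04016
Terminal value at year 5: TV = D_5×(1+g_2)/(r−g_2) = 27230.15373/0.089 = 305956.78347
P_0 = D_1/(1+r)^1 + D_2/(1+r)^2 + D_3/(1+r)^3 + D_4/(1+r)^4 + D_5/(1+r)^5 + TV/(1+r)^5
    = 10732.03901 + 11540.74762 + 12410.39616 + 13345.57672 + 14351.22744 + 167538.48668 = 229918.47363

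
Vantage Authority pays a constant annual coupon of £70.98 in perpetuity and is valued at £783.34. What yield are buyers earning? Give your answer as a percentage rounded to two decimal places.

9.06%

P = C/r ⇒ r = C/P = £70.98/£783.34 = 0.090612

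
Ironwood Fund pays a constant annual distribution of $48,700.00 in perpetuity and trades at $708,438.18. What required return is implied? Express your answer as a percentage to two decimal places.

6.87%

P = C/r ⇒ r = C/P = $48,700.00/$708,438.18 = 0.068743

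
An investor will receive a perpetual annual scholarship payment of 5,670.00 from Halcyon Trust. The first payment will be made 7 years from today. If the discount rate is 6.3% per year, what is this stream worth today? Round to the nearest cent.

62379.65

Value at end of year 6: C / r = 5,670.00 / 0.063 = 90,000.0000
Discount to today: PV = 90,000.0000 / (1 + 0.063)^6 = 90,000.0000 / 1.442778 = 62,379.65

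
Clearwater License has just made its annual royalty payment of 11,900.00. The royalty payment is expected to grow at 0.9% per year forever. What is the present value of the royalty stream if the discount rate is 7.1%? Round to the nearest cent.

D₁ = D₀ × (1 + g) = 11,900.00 × 1.009 = 12,007.1000
Growing perpetuity: P = D₁ / (r − g) = 12,007.1000 / (0.071 − 0.009) = 193,662.90

193662.90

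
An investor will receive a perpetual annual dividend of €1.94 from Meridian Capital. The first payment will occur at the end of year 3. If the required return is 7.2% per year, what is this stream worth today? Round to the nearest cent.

€23.45

Value at end of year 2: C / r = €1.94 / 0.072 = €26.9444
Discount to today: PV = €26.9444 / (1 + 0.072)^2 = €26.9444 / 1.149184 = €23.45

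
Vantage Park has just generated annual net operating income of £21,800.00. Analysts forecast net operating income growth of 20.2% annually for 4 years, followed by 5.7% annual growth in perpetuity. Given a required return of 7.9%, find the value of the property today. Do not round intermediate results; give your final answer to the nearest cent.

£1728073.02

D_1 = 26203.60000
D_2 = 31496.72720
D_3 = 37859.06609
D_4 = 45506.59745
Terminal value at year 4: TV = D_4×(1+g_2)/(r−g_2) = 48100.47350/0.022 = 2186385.15908
P_0 = D_1/(1+r)^1 + D_2/(1+r)^2 + D_3/(1+r)^3 + D_4/(1+r)^4 + TV/(1+r)^4
    = 24285.07878 + 27053.44272 + 30137.38475 + 33572.87902 + 1613024.23314 = 1728073.01840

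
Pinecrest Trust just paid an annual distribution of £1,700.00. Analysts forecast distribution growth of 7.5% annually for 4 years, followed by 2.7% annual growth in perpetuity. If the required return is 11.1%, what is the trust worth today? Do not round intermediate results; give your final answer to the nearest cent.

D_1 = 1827.50000
D_2 = 1964.56250
D_3 = 2111.90469
D_4 = 2270.29754
Terminal value at year 4: TV = D_4×(1+g_2)/(r−g_2) = 2331.59557/0.084 = 27757.09015
P_0 = D_1/(1+r)^1 + D_2/(1+r)^2 + D_3/(1+r)^3 + D_4/(1+r)^4 + TV/(1+r)^4
    = 1644.91449 + 1591.61393 + 1540.04048 + 1490.13818 + 18218.71324 = 24485.42033

£24485.42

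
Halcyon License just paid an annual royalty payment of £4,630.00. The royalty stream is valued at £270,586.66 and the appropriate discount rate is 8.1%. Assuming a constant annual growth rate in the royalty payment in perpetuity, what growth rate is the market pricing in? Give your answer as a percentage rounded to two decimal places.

6.28%

P = D₀(1+g)/(r−g) ⇒ P(r−g) = D₀(1+g) ⇒ g(P+D₀) = P·r − D₀
g = (P·r − D₀)/(P + D₀) = (£270,586.66×0.081 − £4,630.00) / (£270,586.66 + £4,630.00) = 0.062814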